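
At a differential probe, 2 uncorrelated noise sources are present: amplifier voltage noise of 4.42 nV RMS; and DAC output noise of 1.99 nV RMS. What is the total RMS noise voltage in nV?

4.85 nV

Uncorrelated sources add in power (mean-square): V_tot = √(ΣV_i²)
V_tot = √[(4.42×10⁻⁹)² + (1.99×10⁻⁹)²] = 4.85×10⁻⁹ V = 4.85 nV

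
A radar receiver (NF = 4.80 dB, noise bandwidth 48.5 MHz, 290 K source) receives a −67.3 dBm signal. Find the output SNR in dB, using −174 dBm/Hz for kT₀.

Noise floor: N = −174 + 10 log₁₀(B) + NF
10 log₁₀(4.85×10⁷) = 76.86 dB
N = −174 + 76.86 + 4.80 = −92.34 dBm
SNR = P_sig − N = −67.3 − (−92.34) = 25.04 dB → 25.0 dB

25.0 dB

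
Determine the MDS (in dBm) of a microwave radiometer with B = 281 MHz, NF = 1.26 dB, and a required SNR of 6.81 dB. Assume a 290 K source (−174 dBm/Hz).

−81.4 dBm

Sensitivity = −174 + 10 log₁₀(B) + NF + SNR_min
= −174 + 84.49 + 1.26 + 6.81
= −81.44 dBm → −81.4 dBm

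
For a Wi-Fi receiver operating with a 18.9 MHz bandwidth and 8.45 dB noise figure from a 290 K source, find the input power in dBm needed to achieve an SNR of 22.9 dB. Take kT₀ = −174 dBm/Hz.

−69.9 dBm

Sensitivity = −174 + 10 log₁₀(B) + NF + SNR_min
= −174 + 72.76 + 8.45 + 22.9
= −69.89 dBm → −69.9 dBm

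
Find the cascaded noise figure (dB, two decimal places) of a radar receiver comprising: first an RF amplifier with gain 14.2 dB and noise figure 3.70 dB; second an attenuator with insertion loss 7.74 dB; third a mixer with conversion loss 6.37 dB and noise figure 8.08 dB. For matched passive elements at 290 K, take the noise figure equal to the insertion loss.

Convert to linear (a loss of L dB is a gain of −L dB): F_i = 10^(NF_i/10), G_i = 10^(G_i,dB/10)
  Stage 1: F_1 = 10^(3.70/10) = 2.344, G_1 = 10^(14.2/10) = 26.30
  Stage 2: F_2 = 10^(7.74/10) = 5.943, G_2 = 10^(−7.74/10) = 0.1683
  Stage 3: F_3 = 10^(8.08/10) = 6.427, G_3 = 10^(−6.37/10) = 0.2307
Friis cascade:
  F = 2.344 + (5.943 − 1)/26.30 + (6.427 − 1)/4.426 = 3.758
NF = 10 log₁₀(3.758) = 5.75 dB

5.75 dB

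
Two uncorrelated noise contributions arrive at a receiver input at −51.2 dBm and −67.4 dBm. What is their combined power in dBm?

Convert to linear, add, convert back:
P₁ = 7.59×10⁻⁹ W, P₂ = 1.82×10⁻¹⁰ W
P_tot = 7.77×10⁻⁹ W → 10 log₁₀(P_tot / 10⁻³) = −51.1 dBm

−51.1 dBm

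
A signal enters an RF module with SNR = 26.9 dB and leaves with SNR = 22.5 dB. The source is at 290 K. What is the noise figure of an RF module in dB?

NF (dB) = SNR_in(dB) − SNR_out(dB) when the source is at T₀
NF = 26.9 − 22.5 = 4.4 dB

4.4 dB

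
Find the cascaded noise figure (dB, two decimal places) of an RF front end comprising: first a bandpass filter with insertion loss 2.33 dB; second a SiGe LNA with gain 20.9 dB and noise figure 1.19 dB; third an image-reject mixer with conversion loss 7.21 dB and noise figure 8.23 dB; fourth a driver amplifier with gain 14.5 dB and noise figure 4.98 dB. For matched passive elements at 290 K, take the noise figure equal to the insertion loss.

3.95 dB

Convert to linear (a loss of L dB is a gain of −L dB): F_i = 10^(NF_i/10), G_i = 10^(G_i,dB/10)
  Stage 1: F_1 = 10^(2.33/10) = 1.710, G_1 = 10^(−2.33/10) = 0.5848
  Stage 2: F_2 = 10^(1.19/10) = 1.315, G_2 = 10^(20.9/10) = 123.0
  Stage 3: F_3 = 10^(8.23/10) = 6.653, G_3 = 10^(−7.21/10) = 0.1901
  Stage 4: F_4 = 10^(4.98/10) = 3.148, G_4 = 10^(14.5/10) = 28.18
Friis cascade:
  F = 1.710 + (1.315 − 1)/0.5848 + (6.653 − 1)/71.94 + (3.148 − 1)/13.68 = 2.485
NF = 10 log₁₀(2.485) = 3.95 dB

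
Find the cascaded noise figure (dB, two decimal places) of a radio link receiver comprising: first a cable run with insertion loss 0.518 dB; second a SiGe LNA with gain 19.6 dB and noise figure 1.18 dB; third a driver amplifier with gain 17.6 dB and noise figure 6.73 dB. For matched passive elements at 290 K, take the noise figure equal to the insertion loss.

1.83 dB

Convert to linear (a loss of L dB is a gain of −L dB): F_i = 10^(NF_i/10), G_i = 10^(G_i,dB/10)
  Stage 1: F_1 = 10^(0.518/10) = 1.127, G_1 = 10^(−0.518/10) = 0.8876
  Stage 2: F_2 = 10^(1.18/10) = 1.312, G_2 = 10^(19.6/10) = 91.20
  Stage 3: F_3 = 10^(6.73/10) = 4.710, G_3 = 10^(17.6/10) = 57.54
Friis cascade:
  F = 1.127 + (1.312 − 1)/0.8876 + (4.710 − 1)/80.95 = 1.524
NF = 10 log₁₀(1.524) = 1.83 dB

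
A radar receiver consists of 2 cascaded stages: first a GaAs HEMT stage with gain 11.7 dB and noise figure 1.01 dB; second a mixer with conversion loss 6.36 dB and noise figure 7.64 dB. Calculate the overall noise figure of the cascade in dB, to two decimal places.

Convert to linear (a loss of L dB is a gain of −L dB): F_i = 10^(NF_i/10), G_i = 10^(G_i,dB/10)
  Stage 1: F_1 = 10^(1.01/10) = 1.262, G_1 = 10^(11.7/10) = 14.79
  Stage 2: F_2 = 10^(7.64/10) = 5.808, G_2 = 10^(−6.36/10) = 0.2312
Friis cascade:
  F = 1.262 + (5.808 − 1)/14.79 = 1.587
NF = 10 log₁₀(1.587) = 2.01 dB

2.01 dB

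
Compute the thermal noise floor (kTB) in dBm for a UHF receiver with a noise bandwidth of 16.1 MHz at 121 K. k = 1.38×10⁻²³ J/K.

P_n = kTB = 1.38×10⁻²³ × 121 × 1.61×10⁷ = 2.69×10⁻¹⁴ W
In dBm: 10 log₁₀(2.69×10⁻¹⁴ / 10⁻³) = −105.7 dBm

−105.7 dBm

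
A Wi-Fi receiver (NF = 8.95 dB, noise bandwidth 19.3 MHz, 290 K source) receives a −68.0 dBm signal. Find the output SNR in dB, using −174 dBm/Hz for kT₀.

24.2 dB

Noise floor: N = −174 + 10 log₁₀(B) + NF
10 log₁₀(1.93×10⁷) = 72.86 dB
N = −174 + 72.86 + 8.95 = −92.19 dBm
SNR = P_sig − N = −68.0 − (−92.19) = 24.19 dB → 24.2 dB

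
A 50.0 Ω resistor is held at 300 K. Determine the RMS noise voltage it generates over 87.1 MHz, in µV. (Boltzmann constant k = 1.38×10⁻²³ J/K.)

8.49 µV

V_n = √(4kTRB)
4kTRB = 4 × 1.38×10⁻²³ × 300 × 5.00×10¹ × 8.71×10⁷ = 7.21×10⁻¹¹ V²
V_n = √(7.21×10⁻¹¹) = 8.49×10⁻⁶ V = 8.49 µV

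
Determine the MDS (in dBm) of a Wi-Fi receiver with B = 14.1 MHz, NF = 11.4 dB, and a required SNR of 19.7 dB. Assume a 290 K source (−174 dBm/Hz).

−71.4 dBm

Sensitivity = −174 + 10 log₁₀(B) + NF + SNR_min
= −174 + 71.49 + 11.4 + 19.7
= −71.41 dBm → −71.4 dBm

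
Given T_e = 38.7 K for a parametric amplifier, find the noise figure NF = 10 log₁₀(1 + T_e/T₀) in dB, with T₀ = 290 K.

F = 1 + T_e/T₀ = 1 + 38.7/290 = 1.13345
NF = 10 log₁₀(1.13345) = 0.544 dB

0.544 dB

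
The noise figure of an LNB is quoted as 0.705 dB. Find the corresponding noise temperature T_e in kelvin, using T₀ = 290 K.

F = 10^(0.705/10) = 1.17625
T_e = (F − 1)·T₀ = (1.17625 − 1) × 290 = 51.1 K

51.1 K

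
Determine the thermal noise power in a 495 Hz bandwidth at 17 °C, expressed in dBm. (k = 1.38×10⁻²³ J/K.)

T = 17 °C + 273.15 = 290.15 K
P_n = kTB = 1.38×10⁻²³ × 290.15 × 4.95×10² = 1.98×10⁻¹⁸ W
In dBm: 10 log₁₀(1.98×10⁻¹⁸ / 10⁻³) = −147.0 dBm

−147.0 dBm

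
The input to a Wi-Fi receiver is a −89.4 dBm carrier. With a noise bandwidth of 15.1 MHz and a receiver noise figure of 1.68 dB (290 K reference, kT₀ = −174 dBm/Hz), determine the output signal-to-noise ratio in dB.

11.1 dB

Noise floor: N = −174 + 10 log₁₀(B) + NF
10 log₁₀(1.51×10⁷) = 71.79 dB
N = −174 + 71.79 + 1.68 = −100.53 dBm
SNR = P_sig − N = −89.4 − (−100.53) = 11.13 dB → 11.1 dB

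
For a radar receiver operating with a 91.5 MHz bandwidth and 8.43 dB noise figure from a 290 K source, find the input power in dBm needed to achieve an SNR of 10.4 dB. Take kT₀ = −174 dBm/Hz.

Sensitivity = −174 + 10 log₁₀(B) + NF + SNR_min
= −174 + 79.61 + 8.43 + 10.4
= −75.56 dBm → −75.6 dBm

−75.6 dBm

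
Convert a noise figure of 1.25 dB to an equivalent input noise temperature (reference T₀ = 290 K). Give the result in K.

96.7 K

F = 10^(1.25/10) = 1.33352
T_e = (F − 1)·T₀ = (1.33352 − 1) × 290 = 96.7 K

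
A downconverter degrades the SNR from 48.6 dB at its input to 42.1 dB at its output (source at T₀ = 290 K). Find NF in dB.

NF (dB) = SNR_in(dB) − SNR_out(dB) when the source is at T₀
NF = 48.6 − 42.1 = 6.5 dB

6.5 dB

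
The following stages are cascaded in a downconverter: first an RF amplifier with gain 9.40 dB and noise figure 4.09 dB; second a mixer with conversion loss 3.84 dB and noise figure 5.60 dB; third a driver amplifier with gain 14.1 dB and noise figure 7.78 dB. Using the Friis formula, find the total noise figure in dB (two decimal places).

Convert to linear (a loss of L dB is a gain of −L dB): F_i = 10^(NF_i/10), G_i = 10^(G_i,dB/10)
  Stage 1: F_1 = 10^(4.09/10) = 2.564, G_1 = 10^(9.40/10) = 8.710
  Stage 2: F_2 = 10^(5.60/10) = 3.631, G_2 = 10^(−3.84/10) = 0.4130
  Stage 3: F_3 = 10^(7.78/10) = 5.998, G_3 = 10^(14.1/10) = 25.70
Friis cascade:
  F = 2.564 + (3.631 − 1)/8.710 + (5.998 − 1)/3.597 = 4.256
NF = 10 log₁₀(4.256) = 6.29 dB

6.29 dB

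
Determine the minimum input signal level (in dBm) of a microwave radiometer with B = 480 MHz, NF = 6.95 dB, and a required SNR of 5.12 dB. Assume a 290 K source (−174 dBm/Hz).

Sensitivity = −174 + 10 log₁₀(B) + NF + SNR_min
= −174 + 86.81 + 6.95 + 5.12
= −75.12 dBm → −75.1 dBm

−75.1 dBm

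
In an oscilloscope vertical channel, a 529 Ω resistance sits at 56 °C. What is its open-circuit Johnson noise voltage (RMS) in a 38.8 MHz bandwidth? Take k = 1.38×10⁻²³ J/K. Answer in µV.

19.3 µV

T = 56 °C + 273.15 = 329.15 K
V_n = √(4kTRB)
4kTRB = 4 × 1.38×10⁻²³ × 329.15 × 5.29×10² × 3.88×10⁷ = 3.73×10⁻¹⁰ V²
V_n = √(3.73×10⁻¹⁰) = 1.93×10⁻⁵ V = 19.3 µV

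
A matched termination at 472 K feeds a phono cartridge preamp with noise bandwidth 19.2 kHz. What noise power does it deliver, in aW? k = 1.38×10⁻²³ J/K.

125 aW

P_n = kTB = 1.38×10⁻²³ × 472 × 1.92×10⁴ = 1.25×10⁻¹⁶ W = 125 aW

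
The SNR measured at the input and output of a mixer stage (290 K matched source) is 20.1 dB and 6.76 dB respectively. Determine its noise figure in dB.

13.34 dB

NF (dB) = SNR_in(dB) − SNR_out(dB) when the source is at T₀
NF = 20.1 − 6.76 = 13.34 dB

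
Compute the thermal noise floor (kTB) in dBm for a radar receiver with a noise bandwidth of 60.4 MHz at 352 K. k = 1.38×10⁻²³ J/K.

P_n = kTB = 1.38×10⁻²³ × 352 × 6.04×10⁷ = 2.93×10⁻¹³ W
In dBm: 10 log₁₀(2.93×10⁻¹³ / 10⁻³) = −95.3 dBm

−95.3 dBm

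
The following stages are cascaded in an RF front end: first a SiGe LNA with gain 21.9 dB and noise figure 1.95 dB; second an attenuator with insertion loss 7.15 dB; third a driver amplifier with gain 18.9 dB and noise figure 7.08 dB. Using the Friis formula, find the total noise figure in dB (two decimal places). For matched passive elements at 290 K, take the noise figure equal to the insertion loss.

Convert to linear (a loss of L dB is a gain of −L dB): F_i = 10^(NF_i/10), G_i = 10^(G_i,dB/10)
  Stage 1: F_1 = 10^(1.95/10) = 1.567, G_1 = 10^(21.9/10) = 154.9
  Stage 2: F_2 = 10^(7.15/10) = 5.188, G_2 = 10^(−7.15/10) = 0.1928
  Stage 3: F_3 = 10^(7.08/10) = 5.105, G_3 = 10^(18.9/10) = 77.62
Friis cascade:
  F = 1.567 + (5.188 − 1)/154.9 + (5.105 − 1)/29.85 = 1.731
NF = 10 log₁₀(1.731) = 2.38 dB

2.38 dB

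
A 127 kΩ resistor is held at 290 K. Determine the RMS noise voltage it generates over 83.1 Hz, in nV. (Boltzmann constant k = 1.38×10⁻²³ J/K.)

V_n = √(4kTRB)
4kTRB = 4 × 1.38×10⁻²³ × 290 × 1.27×10⁵ × 8.31×10¹ = 1.69×10⁻¹³ V²
V_n = √(1.69×10⁻¹³) = 4.11×10⁻⁷ V = 411 nV

411 nV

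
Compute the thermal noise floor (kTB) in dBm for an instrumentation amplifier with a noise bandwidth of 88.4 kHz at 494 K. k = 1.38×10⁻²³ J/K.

P_n = kTB = 1.38×10⁻²³ × 494 × 8.84×10⁴ = 6.03×10⁻¹⁶ W
In dBm: 10 log₁₀(6.03×10⁻¹⁶ / 10⁻³) = −122.2 dBm

−122.2 dBm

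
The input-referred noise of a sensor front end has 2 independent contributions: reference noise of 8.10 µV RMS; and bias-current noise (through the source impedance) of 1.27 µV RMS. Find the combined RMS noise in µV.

8.20 µV

Uncorrelated sources add in power (mean-square): V_tot = √(ΣV_i²)
V_tot = √[(8.10×10⁻⁶)² + (1.27×10⁻⁶)²] = 8.20×10⁻⁶ V = 8.20 µV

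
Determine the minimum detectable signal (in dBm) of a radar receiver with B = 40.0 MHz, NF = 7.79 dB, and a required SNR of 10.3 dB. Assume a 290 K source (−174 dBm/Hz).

Sensitivity = −174 + 10 log₁₀(B) + NF + SNR_min
= −174 + 76.02 + 7.79 + 10.3
= −79.89 dBm → −79.9 dBm

−79.9 dBm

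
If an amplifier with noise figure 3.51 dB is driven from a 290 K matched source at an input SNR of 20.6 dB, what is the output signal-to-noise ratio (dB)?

By definition F = SNR_in/SNR_out, so in dB: SNR_out = SNR_in − NF
SNR_out = 20.6 − 3.51 = 17.09 dB

17.09 dB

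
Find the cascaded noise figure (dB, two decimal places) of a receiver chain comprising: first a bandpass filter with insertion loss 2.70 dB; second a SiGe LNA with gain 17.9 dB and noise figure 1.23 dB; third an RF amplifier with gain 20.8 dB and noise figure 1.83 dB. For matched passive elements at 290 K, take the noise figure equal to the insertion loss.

Convert to linear (a loss of L dB is a gain of −L dB): F_i = 10^(NF_i/10), G_i = 10^(G_i,dB/10)
  Stage 1: F_1 = 10^(2.70/10) = 1.862, G_1 = 10^(−2.70/10) = 0.5370
  Stage 2: F_2 = 10^(1.23/10) = 1.327, G_2 = 10^(17.9/10) = 61.66
  Stage 3: F_3 = 10^(1.83/10) = 1.524, G_3 = 10^(20.8/10) = 120.2
Friis cascade:
  F = 1.862 + (1.327 − 1)/0.5370 + (1.524 − 1)/33.11 = 2.488
NF = 10 log₁₀(2.488) = 3.96 dB

3.96 dB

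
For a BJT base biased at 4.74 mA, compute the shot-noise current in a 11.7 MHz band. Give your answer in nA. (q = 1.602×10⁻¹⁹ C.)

I_n = √(2qI·B)
2qI·B = 2 × 1.602×10⁻¹⁹ × 4.74×10⁻³ × 1.17×10⁷ = 1.78×10⁻¹⁴ A²
I_n = √(1.78×10⁻¹⁴) = 1.33×10⁻⁷ A = 133 nA

133 nA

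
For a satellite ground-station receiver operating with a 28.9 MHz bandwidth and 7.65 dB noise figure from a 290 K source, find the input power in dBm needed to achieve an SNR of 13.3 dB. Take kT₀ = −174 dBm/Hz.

Sensitivity = −174 + 10 log₁₀(B) + NF + SNR_min
= −174 + 74.61 + 7.65 + 13.3
= −78.44 dBm → −78.4 dBm

−78.4 dBm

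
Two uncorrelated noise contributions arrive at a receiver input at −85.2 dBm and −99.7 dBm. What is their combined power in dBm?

Convert to linear, add, convert back:
P₁ = 3.02×10⁻¹² W, P₂ = 1.07×10⁻¹³ W
P_tot = 3.13×10⁻¹² W → 10 log₁₀(P_tot / 10⁻³) = −85.0 dBm

−85.0 dBm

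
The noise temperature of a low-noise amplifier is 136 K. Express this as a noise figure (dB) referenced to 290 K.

1.67 dB

F = 1 + T_e/T₀ = 1 + 136/290 = 1.46897
NF = 10 log₁₀(1.46897) = 1.67 dB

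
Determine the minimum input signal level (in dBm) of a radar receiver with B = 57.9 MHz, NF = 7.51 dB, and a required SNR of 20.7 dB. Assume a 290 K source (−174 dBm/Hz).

−68.2 dBm

Sensitivity = −174 + 10 log₁₀(B) + NF + SNR_min
= −174 + 77.63 + 7.51 + 20.7
= −68.16 dBm → −68.2 dBm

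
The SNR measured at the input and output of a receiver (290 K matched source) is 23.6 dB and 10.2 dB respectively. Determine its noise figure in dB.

NF (dB) = SNR_in(dB) − SNR_out(dB) when the source is at T₀
NF = 23.6 − 10.2 = 13.4 dB

13.4 dB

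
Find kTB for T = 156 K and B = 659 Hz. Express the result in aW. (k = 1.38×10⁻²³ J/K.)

P_n = kTB = 1.38×10⁻²³ × 156 × 6.59×10² = 1.42×10⁻¹⁸ W = 1.42 aW

1.42 aW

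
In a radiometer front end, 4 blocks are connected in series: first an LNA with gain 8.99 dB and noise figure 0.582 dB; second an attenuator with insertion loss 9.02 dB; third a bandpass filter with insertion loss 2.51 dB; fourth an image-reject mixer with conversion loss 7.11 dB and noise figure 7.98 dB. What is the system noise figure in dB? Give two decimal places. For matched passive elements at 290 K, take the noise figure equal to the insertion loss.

Convert to linear (a loss of L dB is a gain of −L dB): F_i = 10^(NF_i/10), G_i = 10^(G_i,dB/10)
  Stage 1: F_1 = 10^(0.582/10) = 1.143, G_1 = 10^(8.99/10) = 7.925
  Stage 2: F_2 = 10^(9.02/10) = 7.980, G_2 = 10^(−9.02/10) = 0.1253
  Stage 3: F_3 = 10^(2.51/10) = 1.782, G_3 = 10^(−2.51/10) = 0.5610
  Stage 4: F_4 = 10^(7.98/10) = 6.281, G_4 = 10^(−7.11/10) = 0.1945
Friis cascade:
  F = 1.143 + (7.980 − 1)/7.925 + (1.782 − 1)/0.9931 + (6.281 − 1)/0.5572 = 12.29
NF = 10 log₁₀(12.29) = 10.90 dB

10.90 dB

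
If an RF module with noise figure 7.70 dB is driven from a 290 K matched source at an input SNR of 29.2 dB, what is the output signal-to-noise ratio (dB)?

21.50 dB

By definition F = SNR_in/SNR_out, so in dB: SNR_out = SNR_in − NF
SNR_out = 29.2 − 7.70 = 21.50 dB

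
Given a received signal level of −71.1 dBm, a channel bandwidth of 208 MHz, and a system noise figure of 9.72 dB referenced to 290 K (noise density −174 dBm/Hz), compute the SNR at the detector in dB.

10.0 dB

Noise floor: N = −174 + 10 log₁₀(B) + NF
10 log₁₀(2.08×10⁸) = 83.18 dB
N = −174 + 83.18 + 9.72 = −81.10 dBm
SNR = P_sig − N = −71.1 − (−81.10) = 10.00 dB → 10.0 dB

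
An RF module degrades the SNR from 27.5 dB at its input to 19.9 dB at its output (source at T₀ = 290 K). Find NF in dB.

7.6 dB

NF (dB) = SNR_in(dB) − SNR_out(dB) when the source is at T₀
NF = 27.5 − 19.9 = 7.6 dB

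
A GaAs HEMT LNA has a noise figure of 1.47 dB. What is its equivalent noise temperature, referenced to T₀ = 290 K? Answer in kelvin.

117 K

F = 10^(1.47/10) = 1.40281
T_e = (F − 1)·T₀ = (1.40281 − 1) × 290 = 117 K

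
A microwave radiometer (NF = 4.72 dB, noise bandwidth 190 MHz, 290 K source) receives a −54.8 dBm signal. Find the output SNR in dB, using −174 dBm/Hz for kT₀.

31.7 dB

Noise floor: N = −174 + 10 log₁₀(B) + NF
10 log₁₀(1.90×10⁸) = 82.79 dB
N = −174 + 82.79 + 4.72 = −86.49 dBm
SNR = P_sig − N = −54.8 − (−86.49) = 31.69 dB → 31.7 dB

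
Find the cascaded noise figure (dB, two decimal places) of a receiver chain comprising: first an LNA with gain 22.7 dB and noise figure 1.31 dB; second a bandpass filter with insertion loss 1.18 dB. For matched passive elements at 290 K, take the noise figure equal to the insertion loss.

Convert to linear (a loss of L dB is a gain of −L dB): F_i = 10^(NF_i/10), G_i = 10^(G_i,dB/10)
  Stage 1: F_1 = 10^(1.31/10) = 1.352, G_1 = 10^(22.7/10) = 186.2
  Stage 2: F_2 = 10^(1.18/10) = 1.312, G_2 = 10^(−1.18/10) = 0.7621
Friis cascade:
  F = 1.352 + (1.312 − 1)/186.2 = 1.354
NF = 10 log₁₀(1.354) = 1.32 dB

1.32 dB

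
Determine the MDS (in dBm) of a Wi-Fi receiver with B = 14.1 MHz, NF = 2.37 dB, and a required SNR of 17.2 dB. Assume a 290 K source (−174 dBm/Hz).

Sensitivity = −174 + 10 log₁₀(B) + NF + SNR_min
= −174 + 71.49 + 2.37 + 17.2
= −82.94 dBm → −82.9 dBm

−82.9 dBm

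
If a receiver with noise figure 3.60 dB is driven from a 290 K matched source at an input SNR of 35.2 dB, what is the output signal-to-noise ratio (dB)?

By definition F = SNR_in/SNR_out, so in dB: SNR_out = SNR_in − NF
SNR_out = 35.2 − 3.60 = 31.60 dB

31.60 dB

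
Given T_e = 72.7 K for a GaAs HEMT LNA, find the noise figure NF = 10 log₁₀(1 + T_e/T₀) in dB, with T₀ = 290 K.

F = 1 + T_e/T₀ = 1 + 72.7/290 = 1.25069
NF = 10 log₁₀(1.25069) = 0.971 dB

0.971 dB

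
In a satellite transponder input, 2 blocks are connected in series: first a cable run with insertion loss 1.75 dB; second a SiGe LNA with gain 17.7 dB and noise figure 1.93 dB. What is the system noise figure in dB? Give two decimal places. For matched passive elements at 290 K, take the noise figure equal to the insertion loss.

3.68 dB

Convert to linear (a loss of L dB is a gain of −L dB): F_i = 10^(NF_i/10), G_i = 10^(G_i,dB/10)
  Stage 1: F_1 = 10^(1.75/10) = 1.496, G_1 = 10^(−1.75/10) = 0.6683
  Stage 2: F_2 = 10^(1.93/10) = 1.560, G_2 = 10^(17.7/10) = 58.88
Friis cascade:
  F = 1.496 + (1.560 − 1)/0.6683 = 2.333
NF = 10 log₁₀(2.333) = 3.68 dB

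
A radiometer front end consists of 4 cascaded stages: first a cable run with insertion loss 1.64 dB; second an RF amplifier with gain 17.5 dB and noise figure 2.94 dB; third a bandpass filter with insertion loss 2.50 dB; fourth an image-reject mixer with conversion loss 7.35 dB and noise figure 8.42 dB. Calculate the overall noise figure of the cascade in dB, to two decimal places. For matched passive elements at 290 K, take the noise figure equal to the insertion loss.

Convert to linear (a loss of L dB is a gain of −L dB): F_i = 10^(NF_i/10), G_i = 10^(G_i,dB/10)
  Stage 1: F_1 = 10^(1.64/10) = 1.459, G_1 = 10^(−1.64/10) = 0.6855
  Stage 2: F_2 = 10^(2.94/10) = 1.968, G_2 = 10^(17.5/10) = 56.23
  Stage 3: F_3 = 10^(2.50/10) = 1.778, G_3 = 10^(−2.50/10) = 0.5623
  Stage 4: F_4 = 10^(8.42/10) = 6.950, G_4 = 10^(−7.35/10) = 0.1841
Friis cascade:
  F = 1.459 + (1.968 − 1)/0.6855 + (1.778 − 1)/38.55 + (6.950 − 1)/21.68 = 3.165
NF = 10 log₁₀(3.165) = 5.00 dB

5.00 dB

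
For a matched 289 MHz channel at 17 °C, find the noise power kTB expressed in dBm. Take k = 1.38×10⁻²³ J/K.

T = 17 °C + 273.15 = 290.15 K
P_n = kTB = 1.38×10⁻²³ × 290.15 × 2.89×10⁸ = 1.16×10⁻¹² W
In dBm: 10 log₁₀(1.16×10⁻¹² / 10⁻³) = −89.4 dBm

−89.4 dBm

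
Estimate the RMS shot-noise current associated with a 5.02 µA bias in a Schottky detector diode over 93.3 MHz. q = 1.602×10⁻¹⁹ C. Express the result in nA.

I_n = √(2qI·B)
2qI·B = 2 × 1.602×10⁻¹⁹ × 5.02×10⁻⁶ × 9.33×10⁷ = 1.50×10⁻¹⁶ A²
I_n = √(1.50×10⁻¹⁶) = 1.23×10⁻⁸ A = 12.3 nA

12.3 nA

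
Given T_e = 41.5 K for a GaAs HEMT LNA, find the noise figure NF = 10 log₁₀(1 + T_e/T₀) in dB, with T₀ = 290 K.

F = 1 + T_e/T₀ = 1 + 41.5/290 = 1.1431
NF = 10 log₁₀(1.1431) = 0.581 dB

0.581 dB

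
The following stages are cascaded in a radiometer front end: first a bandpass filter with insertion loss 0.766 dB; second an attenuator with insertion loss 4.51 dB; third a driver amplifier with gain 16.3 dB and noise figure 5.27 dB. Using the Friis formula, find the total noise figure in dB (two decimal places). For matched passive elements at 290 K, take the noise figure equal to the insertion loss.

Convert to linear (a loss of L dB is a gain of −L dB): F_i = 10^(NF_i/10), G_i = 10^(G_i,dB/10)
  Stage 1: F_1 = 10^(0.766/10) = 1.193, G_1 = 10^(−0.766/10) = 0.8383
  Stage 2: F_2 = 10^(4.51/10) = 2.825, G_2 = 10^(−4.51/10) = 0.3540
  Stage 3: F_3 = 10^(5.27/10) = 3.365, G_3 = 10^(16.3/10) = 42.66
Friis cascade:
  F = 1.193 + (2.825 − 1)/0.8383 + (3.365 − 1)/0.2968 = 11.34
NF = 10 log₁₀(11.34) = 10.55 dB

10.55 dB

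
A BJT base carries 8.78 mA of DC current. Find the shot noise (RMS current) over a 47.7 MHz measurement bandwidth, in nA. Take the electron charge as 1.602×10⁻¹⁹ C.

366 nA

I_n = √(2qI·B)
2qI·B = 2 × 1.602×10⁻¹⁹ × 8.78×10⁻³ × 4.77×10⁷ = 1.34×10⁻¹³ A²
I_n = √(1.34×10⁻¹³) = 3.66×10⁻⁷ A = 366 nA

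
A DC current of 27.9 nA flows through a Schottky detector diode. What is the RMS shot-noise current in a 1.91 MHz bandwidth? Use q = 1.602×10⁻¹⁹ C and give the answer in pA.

131 pA

I_n = √(2qI·B)
2qI·B = 2 × 1.602×10⁻¹⁹ × 2.79×10⁻⁸ × 1.91×10⁶ = 1.71×10⁻²⁰ A²
I_n = √(1.71×10⁻²⁰) = 1.31×10⁻¹⁰ A = 131 pA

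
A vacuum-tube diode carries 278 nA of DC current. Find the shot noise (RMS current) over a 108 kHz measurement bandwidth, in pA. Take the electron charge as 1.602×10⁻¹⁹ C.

98.1 pA

I_n = √(2qI·B)
2qI·B = 2 × 1.602×10⁻¹⁹ × 2.78×10⁻⁷ × 1.08×10⁵ = 9.62×10⁻²¹ A²
I_n = √(9.62×10⁻²¹) = 9.81×10⁻¹¹ A = 98.1 pA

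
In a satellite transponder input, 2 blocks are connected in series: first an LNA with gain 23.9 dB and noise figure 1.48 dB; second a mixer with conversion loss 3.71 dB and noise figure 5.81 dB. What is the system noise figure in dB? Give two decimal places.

1.52 dB

Convert to linear (a loss of L dB is a gain of −L dB): F_i = 10^(NF_i/10), G_i = 10^(G_i,dB/10)
  Stage 1: F_1 = 10^(1.48/10) = 1.406, G_1 = 10^(23.9/10) = 245.5
  Stage 2: F_2 = 10^(5.81/10) = 3.811, G_2 = 10^(−3.71/10) = 0.4256
Friis cascade:
  F = 1.406 + (3.811 − 1)/245.5 = 1.417
NF = 10 log₁₀(1.417) = 1.52 dB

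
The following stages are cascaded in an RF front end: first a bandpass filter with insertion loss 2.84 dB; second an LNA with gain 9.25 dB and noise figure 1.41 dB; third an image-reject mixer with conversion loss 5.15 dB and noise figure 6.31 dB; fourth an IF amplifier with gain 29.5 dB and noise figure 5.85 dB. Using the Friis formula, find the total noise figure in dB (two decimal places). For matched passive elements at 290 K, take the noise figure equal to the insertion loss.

7.43 dB

Convert to linear (a loss of L dB is a gain of −L dB): F_i = 10^(NF_i/10), G_i = 10^(G_i,dB/10)
  Stage 1: F_1 = 10^(2.84/10) = 1.923, G_1 = 10^(−2.84/10) = 0.5200
  Stage 2: F_2 = 10^(1.41/10) = 1.384, G_2 = 10^(9.25/10) = 8.414
  Stage 3: F_3 = 10^(6.31/10) = 4.276, G_3 = 10^(−5.15/10) = 0.3055
  Stage 4: F_4 = 10^(5.85/10) = 3.846, G_4 = 10^(29.5/10) = 891.3
Friis cascade:
  F = 1.923 + (1.384 − 1)/0.5200 + (4.276 − 1)/4.375 + (3.846 − 1)/1.337 = 5.539
NF = 10 log₁₀(5.539) = 7.43 dB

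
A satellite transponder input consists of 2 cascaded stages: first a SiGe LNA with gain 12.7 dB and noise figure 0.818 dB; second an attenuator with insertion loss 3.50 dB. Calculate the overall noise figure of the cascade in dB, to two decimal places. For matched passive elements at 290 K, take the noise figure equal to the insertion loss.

1.05 dB

Convert to linear (a loss of L dB is a gain of −L dB): F_i = 10^(NF_i/10), G_i = 10^(G_i,dB/10)
  Stage 1: F_1 = 10^(0.818/10) = 1.207, G_1 = 10^(12.7/10) = 18.62
  Stage 2: F_2 = 10^(3.50/10) = 2.239, G_2 = 10^(−3.50/10) = 0.4467
Friis cascade:
  F = 1.207 + (2.239 − 1)/18.62 = 1.274
NF = 10 log₁₀(1.274) = 1.05 dB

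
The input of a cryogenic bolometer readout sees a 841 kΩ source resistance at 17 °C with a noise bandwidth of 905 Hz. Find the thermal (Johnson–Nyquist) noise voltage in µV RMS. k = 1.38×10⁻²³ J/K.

T = 17 °C + 273.15 = 290.15 K
V_n = √(4kTRB)
4kTRB = 4 × 1.38×10⁻²³ × 290.15 × 8.41×10⁵ × 9.05×10² = 1.22×10⁻¹¹ V²
V_n = √(1.22×10⁻¹¹) = 3.49×10⁻⁶ V = 3.49 µV

3.49 µV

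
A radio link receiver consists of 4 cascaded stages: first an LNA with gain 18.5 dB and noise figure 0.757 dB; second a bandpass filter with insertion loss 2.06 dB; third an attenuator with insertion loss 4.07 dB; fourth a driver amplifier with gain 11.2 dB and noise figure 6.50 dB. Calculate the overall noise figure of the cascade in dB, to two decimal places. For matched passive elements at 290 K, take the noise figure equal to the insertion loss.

Convert to linear (a loss of L dB is a gain of −L dB): F_i = 10^(NF_i/10), G_i = 10^(G_i,dB/10)
  Stage 1: F_1 = 10^(0.757/10) = 1.190, G_1 = 10^(18.5/10) = 70.79
  Stage 2: F_2 = 10^(2.06/10) = 1.607, G_2 = 10^(−2.06/10) = 0.6223
  Stage 3: F_3 = 10^(4.07/10) = 2.553, G_3 = 10^(−4.07/10) = 0.3917
  Stage 4: F_4 = 10^(6.50/10) = 4.467, G_4 = 10^(11.2/10) = 13.18
Friis cascade:
  F = 1.190 + (1.607 − 1)/70.79 + (2.553 − 1)/44.06 + (4.467 − 1)/17.26 = 1.435
NF = 10 log₁₀(1.435) = 1.57 dB

1.57 dB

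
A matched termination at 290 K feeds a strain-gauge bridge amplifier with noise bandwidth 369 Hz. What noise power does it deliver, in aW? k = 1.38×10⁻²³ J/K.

P_n = kTB = 1.38×10⁻²³ × 290 × 3.69×10² = 1.48×10⁻¹⁸ W = 1.48 aW

1.48 aW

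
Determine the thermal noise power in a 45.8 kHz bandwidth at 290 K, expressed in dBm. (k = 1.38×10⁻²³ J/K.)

−127.4 dBm

P_n = kTB = 1.38×10⁻²³ × 290 × 4.58×10⁴ = 1.83×10⁻¹⁶ W
In dBm: 10 log₁₀(1.83×10⁻¹⁶ / 10⁻³) = −127.4 dBm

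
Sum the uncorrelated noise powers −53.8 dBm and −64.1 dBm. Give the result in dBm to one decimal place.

Convert to linear, add, convert back:
P₁ = 4.17×10⁻⁹ W, P₂ = 3.89×10⁻¹⁰ W
P_tot = 4.56×10⁻⁹ W → 10 log₁₀(P_tot / 10⁻³) = −53.4 dBm

−53.4 dBm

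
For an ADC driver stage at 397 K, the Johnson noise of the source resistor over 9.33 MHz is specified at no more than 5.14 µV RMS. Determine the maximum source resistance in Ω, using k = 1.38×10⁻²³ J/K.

Johnson–Nyquist: V_n = √(4kTRB) ⇒ R = V_n² / (4kTB)
4kTB = 4 × 1.38×10⁻²³ × 397 × 9.33×10⁶ = 2.04×10⁻¹³
R = (5.14×10⁻⁶)² / 2.04×10⁻¹³ = 1.29×10² Ω = 129 Ω

129 Ω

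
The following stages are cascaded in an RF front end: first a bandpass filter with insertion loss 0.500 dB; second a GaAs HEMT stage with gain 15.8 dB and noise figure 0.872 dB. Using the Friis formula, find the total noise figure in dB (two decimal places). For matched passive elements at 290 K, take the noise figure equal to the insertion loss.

1.37 dB

Convert to linear (a loss of L dB is a gain of −L dB): F_i = 10^(NF_i/10), G_i = 10^(G_i,dB/10)
  Stage 1: F_1 = 10^(0.500/10) = 1.122, G_1 = 10^(−0.500/10) = 0.8913
  Stage 2: F_2 = 10^(0.872/10) = 1.222, G_2 = 10^(15.8/10) = 38.02
Friis cascade:
  F = 1.122 + (1.222 − 1)/0.8913 = 1.372
NF = 10 log₁₀(1.372) = 1.37 dB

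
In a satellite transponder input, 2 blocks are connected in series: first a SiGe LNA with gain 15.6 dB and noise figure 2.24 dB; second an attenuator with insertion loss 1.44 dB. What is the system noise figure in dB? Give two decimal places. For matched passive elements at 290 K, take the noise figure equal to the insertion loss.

2.27 dB

Convert to linear (a loss of L dB is a gain of −L dB): F_i = 10^(NF_i/10), G_i = 10^(G_i,dB/10)
  Stage 1: F_1 = 10^(2.24/10) = 1.675, G_1 = 10^(15.6/10) = 36.31
  Stage 2: F_2 = 10^(1.44/10) = 1.393, G_2 = 10^(−1.44/10) = 0.7178
Friis cascade:
  F = 1.675 + (1.393 − 1)/36.31 = 1.686
NF = 10 log₁₀(1.686) = 2.27 dB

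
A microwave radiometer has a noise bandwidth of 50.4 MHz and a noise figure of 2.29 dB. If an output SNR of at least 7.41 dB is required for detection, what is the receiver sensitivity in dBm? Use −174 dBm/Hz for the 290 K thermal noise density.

Sensitivity = −174 + 10 log₁₀(B) + NF + SNR_min
= −174 + 77.02 + 2.29 + 7.41
= −87.28 dBm → −87.3 dBm

−87.3 dBm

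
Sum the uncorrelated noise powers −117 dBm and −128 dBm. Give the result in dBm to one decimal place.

−116.7 dBm

Convert to linear, add, convert back:
P₁ = 2.00×10⁻¹⁵ W, P₂ = 1.58×10⁻¹⁶ W
P_tot = 2.15×10⁻¹⁵ W → 10 log₁₀(P_tot / 10⁻³) = −116.7 dBm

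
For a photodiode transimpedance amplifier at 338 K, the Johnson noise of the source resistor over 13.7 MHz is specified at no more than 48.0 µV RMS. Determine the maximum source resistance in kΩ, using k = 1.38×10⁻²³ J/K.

Johnson–Nyquist: V_n = √(4kTRB) ⇒ R = V_n² / (4kTB)
4kTB = 4 × 1.38×10⁻²³ × 338 × 1.37×10⁷ = 2.56×10⁻¹³
R = (4.80×10⁻⁵)² / 2.56×10⁻¹³ = 9.01×10³ Ω = 9.01 kΩ

9.01 kΩ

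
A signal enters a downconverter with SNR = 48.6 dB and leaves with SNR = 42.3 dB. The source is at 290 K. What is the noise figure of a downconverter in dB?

6.3 dB

NF (dB) = SNR_in(dB) − SNR_out(dB) when the source is at T₀
NF = 48.6 − 42.3 = 6.3 dB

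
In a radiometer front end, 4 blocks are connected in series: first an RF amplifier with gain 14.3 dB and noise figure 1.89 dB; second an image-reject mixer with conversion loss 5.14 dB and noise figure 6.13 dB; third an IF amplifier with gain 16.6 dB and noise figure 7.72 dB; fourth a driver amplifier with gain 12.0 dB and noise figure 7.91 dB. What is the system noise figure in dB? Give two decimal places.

3.56 dB

Convert to linear (a loss of L dB is a gain of −L dB): F_i = 10^(NF_i/10), G_i = 10^(G_i,dB/10)
  Stage 1: F_1 = 10^(1.89/10) = 1.545, G_1 = 10^(14.3/10) = 26.92
  Stage 2: F_2 = 10^(6.13/10) = 4.102, G_2 = 10^(−5.14/10) = 0.3062
  Stage 3: F_3 = 10^(7.72/10) = 5.916, G_3 = 10^(16.6/10) = 45.71
  Stage 4: F_4 = 10^(7.91/10) = 6.180, G_4 = 10^(12.0/10) = 15.85
Friis cascade:
  F = 1.545 + (4.102 − 1)/26.92 + (5.916 − 1)/8.241 + (6.180 − 1)/376.7 = 2.271
NF = 10 log₁₀(2.271) = 3.56 dB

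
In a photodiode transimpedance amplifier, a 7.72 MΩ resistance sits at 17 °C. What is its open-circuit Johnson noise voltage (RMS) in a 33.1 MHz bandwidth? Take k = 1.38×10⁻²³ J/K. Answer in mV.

2.02 mV

T = 17 °C + 273.15 = 290.15 K
V_n = √(4kTRB)
4kTRB = 4 × 1.38×10⁻²³ × 290.15 × 7.72×10⁶ × 3.31×10⁷ = 4.09×10⁻⁶ V²
V_n = √(4.09×10⁻⁶) = 2.02×10⁻³ V = 2.02 mV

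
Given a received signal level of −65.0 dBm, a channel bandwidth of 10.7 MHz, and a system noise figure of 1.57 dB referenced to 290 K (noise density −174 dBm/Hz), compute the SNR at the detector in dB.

Noise floor: N = −174 + 10 log₁₀(B) + NF
10 log₁₀(1.07×10⁷) = 70.29 dB
N = −174 + 70.29 + 1.57 = −102.14 dBm
SNR = P_sig − N = −65.0 − (−102.14) = 37.14 dB → 37.1 dB

37.1 dB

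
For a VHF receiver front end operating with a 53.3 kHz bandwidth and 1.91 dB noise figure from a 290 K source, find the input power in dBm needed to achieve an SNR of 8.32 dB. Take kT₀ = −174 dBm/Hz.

−116.5 dBm

Sensitivity = −174 + 10 log₁₀(B) + NF + SNR_min
= −174 + 47.27 + 1.91 + 8.32
= −116.50 dBm → −116.5 dBm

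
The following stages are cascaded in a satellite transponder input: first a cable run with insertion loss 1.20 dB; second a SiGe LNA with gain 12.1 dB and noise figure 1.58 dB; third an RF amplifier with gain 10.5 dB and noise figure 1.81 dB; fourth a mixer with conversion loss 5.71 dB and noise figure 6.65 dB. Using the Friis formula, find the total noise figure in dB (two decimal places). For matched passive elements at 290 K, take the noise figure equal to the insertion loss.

Convert to linear (a loss of L dB is a gain of −L dB): F_i = 10^(NF_i/10), G_i = 10^(G_i,dB/10)
  Stage 1: F_1 = 10^(1.20/10) = 1.318, G_1 = 10^(−1.20/10) = 0.7586
  Stage 2: F_2 = 10^(1.58/10) = 1.439, G_2 = 10^(12.1/10) = 16.22
  Stage 3: F_3 = 10^(1.81/10) = 1.517, G_3 = 10^(10.5/10) = 11.22
  Stage 4: F_4 = 10^(6.65/10) = 4.624, G_4 = 10^(−5.71/10) = 0.2685
Friis cascade:
  F = 1.318 + (1.439 − 1)/0.7586 + (1.517 − 1)/12.30 + (4.624 − 1)/138.0 = 1.965
NF = 10 log₁₀(1.965) = 2.93 dB

2.93 dB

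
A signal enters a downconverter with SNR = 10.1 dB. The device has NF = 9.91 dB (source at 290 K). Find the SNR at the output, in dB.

By definition F = SNR_in/SNR_out, so in dB: SNR_out = SNR_in − NF
SNR_out = 10.1 − 9.91 = 0.19 dB

0.19 dB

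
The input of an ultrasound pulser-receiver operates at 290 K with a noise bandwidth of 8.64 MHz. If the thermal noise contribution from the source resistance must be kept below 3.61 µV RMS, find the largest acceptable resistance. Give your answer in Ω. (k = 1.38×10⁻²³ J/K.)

Johnson–Nyquist: V_n = √(4kTRB) ⇒ R = V_n² / (4kTB)
4kTB = 4 × 1.38×10⁻²³ × 290 × 8.64×10⁶ = 1.38×10⁻¹³
R = (3.61×10⁻⁶)² / 1.38×10⁻¹³ = 9.42×10¹ Ω = 94.2 Ω

94.2 Ω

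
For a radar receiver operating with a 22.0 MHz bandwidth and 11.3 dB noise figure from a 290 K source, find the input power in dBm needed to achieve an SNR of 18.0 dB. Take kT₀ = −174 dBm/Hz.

Sensitivity = −174 + 10 log₁₀(B) + NF + SNR_min
= −174 + 73.42 + 11.3 + 18.0
= −71.28 dBm → −71.3 dBm

−71.3 dBm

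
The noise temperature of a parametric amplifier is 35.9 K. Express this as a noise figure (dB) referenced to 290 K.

F = 1 + T_e/T₀ = 1 + 35.9/290 = 1.12379
NF = 10 log₁₀(1.12379) = 0.507 dB

0.507 dB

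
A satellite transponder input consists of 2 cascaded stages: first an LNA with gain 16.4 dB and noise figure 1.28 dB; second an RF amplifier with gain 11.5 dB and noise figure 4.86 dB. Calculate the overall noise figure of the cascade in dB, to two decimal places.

1.43 dB

Convert to linear (a loss of L dB is a gain of −L dB): F_i = 10^(NF_i/10), G_i = 10^(G_i,dB/10)
  Stage 1: F_1 = 10^(1.28/10) = 1.343, G_1 = 10^(16.4/10) = 43.65
  Stage 2: F_2 = 10^(4.86/10) = 3.062, G_2 = 10^(11.5/10) = 14.13
Friis cascade:
  F = 1.343 + (3.062 − 1)/43.65 = 1.390
NF = 10 log₁₀(1.390) = 1.43 dB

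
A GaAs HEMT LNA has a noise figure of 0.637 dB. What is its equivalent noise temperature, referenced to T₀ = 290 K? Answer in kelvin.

45.8 K

F = 10^(0.637/10) = 1.15798
T_e = (F − 1)·T₀ = (1.15798 − 1) × 290 = 45.8 K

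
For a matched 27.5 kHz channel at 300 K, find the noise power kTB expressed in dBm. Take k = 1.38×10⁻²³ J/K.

P_n = kTB = 1.38×10⁻²³ × 300 × 2.75×10⁴ = 1.14×10⁻¹⁶ W
In dBm: 10 log₁₀(1.14×10⁻¹⁶ / 10⁻³) = −129.4 dBm

−129.4 dBm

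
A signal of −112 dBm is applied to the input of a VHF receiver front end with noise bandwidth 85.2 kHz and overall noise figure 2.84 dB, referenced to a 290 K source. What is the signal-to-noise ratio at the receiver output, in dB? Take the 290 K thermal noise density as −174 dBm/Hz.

9.9 dB

Noise floor: N = −174 + 10 log₁₀(B) + NF
10 log₁₀(8.52×10⁴) = 49.3 dB
N = −174 + 49.3 + 2.84 = −121.86 dBm
SNR = P_sig − N = −112 − (−121.86) = 9.86 dB → 9.9 dB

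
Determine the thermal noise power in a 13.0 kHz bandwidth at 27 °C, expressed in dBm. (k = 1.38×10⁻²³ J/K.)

−132.7 dBm

T = 27 °C + 273.15 = 300.15 K
P_n = kTB = 1.38×10⁻²³ × 300.15 × 1.30×10⁴ = 5.38×10⁻¹⁷ W
In dBm: 10 log₁₀(5.38×10⁻¹⁷ / 10⁻³) = −132.7 dBm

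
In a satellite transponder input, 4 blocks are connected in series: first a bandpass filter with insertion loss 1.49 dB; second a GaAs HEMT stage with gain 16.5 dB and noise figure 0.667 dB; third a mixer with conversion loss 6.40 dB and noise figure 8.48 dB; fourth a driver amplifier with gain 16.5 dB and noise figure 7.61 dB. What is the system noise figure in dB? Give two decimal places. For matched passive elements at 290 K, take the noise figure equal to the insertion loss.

Convert to linear (a loss of L dB is a gain of −L dB): F_i = 10^(NF_i/10), G_i = 10^(G_i,dB/10)
  Stage 1: F_1 = 10^(1.49/10) = 1.409, G_1 = 10^(−1.49/10) = 0.7096
  Stage 2: F_2 = 10^(0.667/10) = 1.166, G_2 = 10^(16.5/10) = 44.67
  Stage 3: F_3 = 10^(8.48/10) = 7.047, G_3 = 10^(−6.40/10) = 0.2291
  Stage 4: F_4 = 10^(7.61/10) = 5.768, G_4 = 10^(16.5/10) = 44.67
Friis cascade:
  F = 1.409 + (1.166 − 1)/0.7096 + (7.047 − 1)/31.70 + (5.768 − 1)/7.261 = 2.491
NF = 10 log₁₀(2.491) = 3.96 dB

3.96 dB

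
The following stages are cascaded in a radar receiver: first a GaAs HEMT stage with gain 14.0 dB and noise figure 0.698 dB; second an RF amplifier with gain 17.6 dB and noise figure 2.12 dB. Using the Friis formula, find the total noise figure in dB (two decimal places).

0.79 dB

Convert to linear (a loss of L dB is a gain of −L dB): F_i = 10^(NF_i/10), G_i = 10^(G_i,dB/10)
  Stage 1: F_1 = 10^(0.698/10) = 1.174, G_1 = 10^(14.0/10) = 25.12
  Stage 2: F_2 = 10^(2.12/10) = 1.629, G_2 = 10^(17.6/10) = 57.54
Friis cascade:
  F = 1.174 + (1.629 − 1)/25.12 = 1.199
NF = 10 log₁₀(1.199) = 0.79 dB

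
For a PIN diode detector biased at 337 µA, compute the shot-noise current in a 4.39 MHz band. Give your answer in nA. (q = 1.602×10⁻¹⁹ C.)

21.8 nA

I_n = √(2qI·B)
2qI·B = 2 × 1.602×10⁻¹⁹ × 3.37×10⁻⁴ × 4.39×10⁶ = 4.74×10⁻¹⁶ A²
I_n = √(4.74×10⁻¹⁶) = 2.18×10⁻⁸ A = 21.8 nA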